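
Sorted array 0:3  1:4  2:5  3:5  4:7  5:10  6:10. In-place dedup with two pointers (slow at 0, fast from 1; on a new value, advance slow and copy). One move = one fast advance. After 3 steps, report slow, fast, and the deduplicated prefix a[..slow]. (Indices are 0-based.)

slow=2, fast=4, prefix=[3, 4, 5]

slow=0 fast=1: a[fast]=4≠a[slow]=3 write a[1]=4, slow++,fast++
slow=1 fast=2: a[fast]=5≠a[slow]=4 write a[2]=5, slow++,fast++
slow=2 fast=3: a[fast]=5=a[slow] dup, fast++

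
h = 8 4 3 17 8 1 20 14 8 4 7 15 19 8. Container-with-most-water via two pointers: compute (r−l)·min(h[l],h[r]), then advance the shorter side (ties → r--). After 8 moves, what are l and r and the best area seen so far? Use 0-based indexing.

l=6, r=11, best area=153

l=0 r=13: min(8,8)*13=104 best=104 *, r--
l=0 r=12: min(8,19)*12=96 best=104, l++
l=1 r=12: min(4,19)*11=44 best=104, l++
l=2 r=12: min(3,19)*10=30 best=104, l++
l=3 r=12: min(17,19)*9=153 best=153 *, l++
l=4 r=12: min(8,19)*8=64 best=153, l++
l=5 r=12: min(1,19)*7=7 best=153, l++
l=6 r=12: min(20,19)*6=114 best=153, r--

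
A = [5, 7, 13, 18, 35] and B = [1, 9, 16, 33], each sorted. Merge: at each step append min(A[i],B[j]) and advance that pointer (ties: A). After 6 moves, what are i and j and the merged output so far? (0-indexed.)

i=3, j=3, merged so far=[1, 5, 7, 9, 13, 16]

[i=0,j=0] A[i]=5>B[j]=1 take 1 → j++
[i=0,j=1] A[i]=5<=B[j]=9 take 5 → i++
[i=1,j=1] A[i]=7<=B[j]=9 take 7 → i++
[i=2,j=1] A[i]=13>B[j]=9 take 9 → j++
[i=2,j=2] A[i]=13<=B[j]=16 take 13 → i++
[i=3,j=2] A[i]=18>B[j]=16 take 16 → j++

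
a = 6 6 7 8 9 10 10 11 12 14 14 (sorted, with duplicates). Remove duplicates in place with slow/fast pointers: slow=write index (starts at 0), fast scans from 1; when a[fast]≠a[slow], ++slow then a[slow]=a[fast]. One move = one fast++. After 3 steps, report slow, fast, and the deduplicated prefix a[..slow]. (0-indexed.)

(s=0,f=1) a[fast]=6=a[slow] dup → fast++
(s=0,f=2) a[fast]=7≠a[slow]=6 write a[1]=7 → slow++,fast++
(s=1,f=3) a[fast]=8≠a[slow]=7 write a[2]=8 → slow++,fast++

slow=2, fast=4, prefix=[6, 7, 8]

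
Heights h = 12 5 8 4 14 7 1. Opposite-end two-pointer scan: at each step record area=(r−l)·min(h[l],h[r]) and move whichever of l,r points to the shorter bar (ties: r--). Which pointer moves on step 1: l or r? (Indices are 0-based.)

r

l=0 r=6: min(12,1)*6=6 best=6 *, r--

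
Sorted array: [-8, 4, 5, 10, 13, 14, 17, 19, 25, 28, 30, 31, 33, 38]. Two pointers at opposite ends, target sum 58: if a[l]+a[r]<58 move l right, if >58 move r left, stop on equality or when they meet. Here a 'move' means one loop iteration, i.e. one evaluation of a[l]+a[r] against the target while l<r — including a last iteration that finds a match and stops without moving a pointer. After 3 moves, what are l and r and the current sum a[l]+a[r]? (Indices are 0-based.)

l=0 r=13: -8+38=30 <58, l++
l=1 r=13: 4+38=42 <58, l++
l=2 r=13: 5+38=43 <58, l++

l=3, r=13, sum=48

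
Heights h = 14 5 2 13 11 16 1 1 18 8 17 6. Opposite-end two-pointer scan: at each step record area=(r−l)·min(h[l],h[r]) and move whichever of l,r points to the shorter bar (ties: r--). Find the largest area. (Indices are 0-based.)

[0,11] min(14,6)*11=66 best=66 * → r--
[0,10] min(14,17)*10=140 best=140 * → l++
[1,10] min(5,17)*9=45 best=140 → l++
[2,10] min(2,17)*8=16 best=140 → l++
[3,10] min(13,17)*7=91 best=140 → l++
[4,10] min(11,17)*6=66 best=140 → l++
[5,10] min(16,17)*5=80 best=140 → l++
[6,10] min(1,17)*4=4 best=140 → l++
[7,10] min(1,17)*3=3 best=140 → l++
[8,10] min(18,17)*2=34 best=140 → r--
[8,9] min(18,8)*1=8 best=140 → r--

max area = 140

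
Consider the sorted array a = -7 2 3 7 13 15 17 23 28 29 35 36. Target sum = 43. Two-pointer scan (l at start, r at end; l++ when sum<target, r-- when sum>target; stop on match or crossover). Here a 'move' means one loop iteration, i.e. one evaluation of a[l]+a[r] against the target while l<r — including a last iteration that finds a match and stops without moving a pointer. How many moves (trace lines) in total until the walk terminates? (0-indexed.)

4 moves

l=0 r=11: -7+36=29 <43, l++
l=1 r=11: 2+36=38 <43, l++
l=2 r=11: 3+36=39 <43, l++
l=3 r=11: 7+36=43, found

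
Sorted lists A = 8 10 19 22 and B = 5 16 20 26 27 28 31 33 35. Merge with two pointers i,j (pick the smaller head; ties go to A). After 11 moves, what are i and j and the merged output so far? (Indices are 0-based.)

[i=0,j=0] A[i]=8>B[j]=5 take 5 → j++
[i=0,j=1] A[i]=8<=B[j]=16 take 8 → i++
[i=1,j=1] A[i]=10<=B[j]=16 take 10 → i++
[i=2,j=1] A[i]=19>B[j]=16 take 16 → j++
[i=2,j=2] A[i]=19<=B[j]=20 take 19 → i++
[i=3,j=2] A[i]=22>B[j]=20 take 20 → j++
[i=3,j=3] A[i]=22<=B[j]=26 take 22 → i++
[i=4,j=3] A done, take B[j]=26 → j++
[i=4,j=4] A done, take B[j]=27 → j++
[i=4,j=5] A done, take B[j]=28 → j++
[i=4,j=6] A done, take B[j]=31 → j++

i=4, j=7, merged so far=[5, 8, 10, 16, 19, 20, 22, 26, 27, 28, 31]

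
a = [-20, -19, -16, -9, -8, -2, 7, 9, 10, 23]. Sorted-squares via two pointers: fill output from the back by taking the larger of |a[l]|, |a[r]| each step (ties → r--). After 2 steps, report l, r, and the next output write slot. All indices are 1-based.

[1,10] |-20|<=|23| out[10]=529 → r--
[1,9] |-20|>|10| out[9]=400 → l++

l=2, r=9, next write slot=8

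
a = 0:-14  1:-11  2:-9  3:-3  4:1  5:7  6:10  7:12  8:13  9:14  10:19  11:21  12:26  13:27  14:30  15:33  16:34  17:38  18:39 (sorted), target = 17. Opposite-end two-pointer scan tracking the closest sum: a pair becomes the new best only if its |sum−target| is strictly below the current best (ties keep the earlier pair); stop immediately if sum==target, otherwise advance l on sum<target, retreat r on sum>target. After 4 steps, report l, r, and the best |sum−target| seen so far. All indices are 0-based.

l=0, r=14, best |Δ|=2

l=0 r=18: -14+39=25 d=8 *, r--
l=0 r=17: -14+38=24 d=7 *, r--
l=0 r=16: -14+34=20 d=3 *, r--
l=0 r=15: -14+33=19 d=2 *, r--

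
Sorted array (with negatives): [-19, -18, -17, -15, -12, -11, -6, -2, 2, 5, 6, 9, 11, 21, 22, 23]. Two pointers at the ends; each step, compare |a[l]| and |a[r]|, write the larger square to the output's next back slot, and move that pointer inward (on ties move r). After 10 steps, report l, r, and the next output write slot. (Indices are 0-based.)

[0,15] |-19|<=|23| out[15]=529 → r--
[0,14] |-19|<=|22| out[14]=484 → r--
[0,13] |-19|<=|21| out[13]=441 → r--
[0,12] |-19|>|11| out[12]=361 → l++
[1,12] |-18|>|11| out[11]=324 → l++
[2,12] |-17|>|11| out[10]=289 → l++
[3,12] |-15|>|11| out[9]=225 → l++
[4,12] |-12|>|11| out[8]=144 → l++
[5,12] |-11|<=|11| out[7]=121 → r--
[5,11] |-11|>|9| out[6]=121 → l++

l=6, r=11, next write slot=5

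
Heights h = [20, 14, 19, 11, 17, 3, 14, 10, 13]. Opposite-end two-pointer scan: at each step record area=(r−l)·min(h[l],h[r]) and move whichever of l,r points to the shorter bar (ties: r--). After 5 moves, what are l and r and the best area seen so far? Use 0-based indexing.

l=0, r=3, best area=104

l=0 r=8: min(20,13)*8=104 best=104 *, r--
l=0 r=7: min(20,10)*7=70 best=104, r--
l=0 r=6: min(20,14)*6=84 best=104, r--
l=0 r=5: min(20,3)*5=15 best=104, r--
l=0 r=4: min(20,17)*4=68 best=104, r--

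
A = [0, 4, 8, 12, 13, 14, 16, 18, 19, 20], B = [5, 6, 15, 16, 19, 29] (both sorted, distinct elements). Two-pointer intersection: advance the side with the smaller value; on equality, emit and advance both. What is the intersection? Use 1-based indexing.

[i=1,j=1] 0<5 → i++
[i=2,j=1] 4<5 → i++
[i=3,j=1] 8>5 → j++
[i=3,j=2] 8>6 → j++
[i=3,j=3] 8<15 → i++
[i=4,j=3] 12<15 → i++
[i=5,j=3] 13<15 → i++
[i=6,j=3] 14<15 → i++
[i=7,j=3] 16>15 → j++
[i=7,j=4] 16==16 emit → i++,j++
[i=8,j=5] 18<19 → i++
[i=9,j=5] 19==19 emit → i++,j++
[i=10,j=6] 20<29 → i++

intersection = [16, 19]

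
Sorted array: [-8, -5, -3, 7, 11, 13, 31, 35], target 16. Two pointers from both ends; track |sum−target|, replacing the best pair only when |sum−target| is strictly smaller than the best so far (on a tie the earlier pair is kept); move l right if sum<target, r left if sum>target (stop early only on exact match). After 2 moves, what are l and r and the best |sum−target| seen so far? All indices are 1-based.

[1,8] -8+35=27 d=11 * → r--
[1,7] -8+31=23 d=7 * → r--

l=1, r=6, best |Δ|=7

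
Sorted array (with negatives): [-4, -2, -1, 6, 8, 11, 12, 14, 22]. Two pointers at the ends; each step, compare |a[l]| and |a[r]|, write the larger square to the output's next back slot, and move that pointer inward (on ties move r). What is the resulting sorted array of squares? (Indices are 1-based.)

[1, 4, 16, 36, 64, 121, 144, 196, 484]

[1,9] |-4|<=|22| out[9]=484 → r--
[1,8] |-4|<=|14| out[8]=196 → r--
[1,7] |-4|<=|12| out[7]=144 → r--
[1,6] |-4|<=|11| out[6]=121 → r--
[1,5] |-4|<=|8| out[5]=64 → r--
[1,4] |-4|<=|6| out[4]=36 → r--
[1,3] |-4|>|-1| out[3]=16 → l++
[2,3] |-2|>|-1| out[2]=4 → l++
[3,3] |-1|<=|-1| out[1]=1 → r--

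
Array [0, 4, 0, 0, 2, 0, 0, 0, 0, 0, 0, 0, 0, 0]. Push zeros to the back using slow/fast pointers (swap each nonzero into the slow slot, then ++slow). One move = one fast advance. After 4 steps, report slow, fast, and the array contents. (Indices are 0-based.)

slow=1, fast=4, a=[4, 0, 0, 0, 2, 0, 0, 0, 0, 0, 0, 0, 0, 0]

slow=0 fast=0: a[fast]=0, fast++
slow=0 fast=1: a[fast]=4≠0 swap→a[0]=4, slow++,fast++
slow=1 fast=2: a[fast]=0, fast++
slow=1 fast=3: a[fast]=0, fast++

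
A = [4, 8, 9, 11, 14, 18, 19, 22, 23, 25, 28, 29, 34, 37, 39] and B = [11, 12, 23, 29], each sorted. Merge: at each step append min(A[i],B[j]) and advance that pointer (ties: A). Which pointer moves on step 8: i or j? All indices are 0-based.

i=0 j=0: A[i]=4<=B[j]=11 take 4, i++
i=1 j=0: A[i]=8<=B[j]=11 take 8, i++
i=2 j=0: A[i]=9<=B[j]=11 take 9, i++
i=3 j=0: A[i]=11<=B[j]=11 take 11, i++
i=4 j=0: A[i]=14>B[j]=11 take 11, j++
i=4 j=1: A[i]=14>B[j]=12 take 12, j++
i=4 j=2: A[i]=14<=B[j]=23 take 14, i++
i=5 j=2: A[i]=18<=B[j]=23 take 18, i++

i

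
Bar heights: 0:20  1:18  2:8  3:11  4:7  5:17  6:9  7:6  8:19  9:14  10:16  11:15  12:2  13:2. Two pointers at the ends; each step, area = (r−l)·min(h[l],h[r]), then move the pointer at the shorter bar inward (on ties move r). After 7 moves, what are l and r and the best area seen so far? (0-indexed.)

l=0 r=13: min(20,2)*13=26 best=26 *, r--
l=0 r=12: min(20,2)*12=24 best=26, r--
l=0 r=11: min(20,15)*11=165 best=165 *, r--
l=0 r=10: min(20,16)*10=160 best=165, r--
l=0 r=9: min(20,14)*9=126 best=165, r--
l=0 r=8: min(20,19)*8=152 best=165, r--
l=0 r=7: min(20,6)*7=42 best=165, r--

l=0, r=6, best area=165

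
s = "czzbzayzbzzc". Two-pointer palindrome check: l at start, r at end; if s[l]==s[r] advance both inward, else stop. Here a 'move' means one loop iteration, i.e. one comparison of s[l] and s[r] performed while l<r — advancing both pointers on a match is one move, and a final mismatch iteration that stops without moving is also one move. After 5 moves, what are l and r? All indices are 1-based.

l=1 r=12: 'c'=='c', l++,r--
l=2 r=11: 'z'=='z', l++,r--
l=3 r=10: 'z'=='z', l++,r--
l=4 r=9: 'b'=='b', l++,r--
l=5 r=8: 'z'=='z', l++,r--

l=6, r=7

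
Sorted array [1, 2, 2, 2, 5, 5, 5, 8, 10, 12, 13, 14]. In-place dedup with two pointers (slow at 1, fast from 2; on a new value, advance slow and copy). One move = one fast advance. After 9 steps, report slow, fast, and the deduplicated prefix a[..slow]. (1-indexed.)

slow=6, fast=11, prefix=[1, 2, 5, 8, 10, 12]

(s=1,f=2) a[fast]=2≠a[slow]=1 write a[2]=2 → slow++,fast++
(s=2,f=3) a[fast]=2=a[slow] dup → fast++
(s=2,f=4) a[fast]=2=a[slow] dup → fast++
(s=2,f=5) a[fast]=5≠a[slow]=2 write a[3]=5 → slow++,fast++
(s=3,f=6) a[fast]=5=a[slow] dup → fast++
(s=3,f=7) a[fast]=5=a[slow] dup → fast++
(s=3,f=8) a[fast]=8≠a[slow]=5 write a[4]=8 → slow++,fast++
(s=4,f=9) a[fast]=10≠a[slow]=8 write a[5]=10 → slow++,fast++
(s=5,f=10) a[fast]=12≠a[slow]=10 write a[6]=12 → slow++,fast++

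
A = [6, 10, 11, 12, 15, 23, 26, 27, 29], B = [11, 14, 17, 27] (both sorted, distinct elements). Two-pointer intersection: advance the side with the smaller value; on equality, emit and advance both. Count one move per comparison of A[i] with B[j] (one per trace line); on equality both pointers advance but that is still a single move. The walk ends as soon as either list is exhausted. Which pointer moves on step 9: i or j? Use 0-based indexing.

i=0 j=0: 6<11, i++
i=1 j=0: 10<11, i++
i=2 j=0: 11==11 emit, i++,j++
i=3 j=1: 12<14, i++
i=4 j=1: 15>14, j++
i=4 j=2: 15<17, i++
i=5 j=2: 23>17, j++
i=5 j=3: 23<27, i++
i=6 j=3: 26<27, i++

i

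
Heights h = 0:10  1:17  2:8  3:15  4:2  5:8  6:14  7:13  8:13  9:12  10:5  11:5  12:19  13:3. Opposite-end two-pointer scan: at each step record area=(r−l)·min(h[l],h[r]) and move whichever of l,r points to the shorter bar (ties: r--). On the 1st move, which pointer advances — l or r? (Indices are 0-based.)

r

[0,13] min(10,3)*13=39 best=39 * → r--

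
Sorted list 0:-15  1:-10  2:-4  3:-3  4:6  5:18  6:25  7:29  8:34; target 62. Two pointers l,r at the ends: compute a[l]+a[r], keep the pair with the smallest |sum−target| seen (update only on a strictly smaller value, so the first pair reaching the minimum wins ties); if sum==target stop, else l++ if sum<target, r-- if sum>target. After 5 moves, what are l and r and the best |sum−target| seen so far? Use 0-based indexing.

l=5, r=8, best |Δ|=22

[0,8] -15+34=19 d=43 * → l++
[1,8] -10+34=24 d=38 * → l++
[2,8] -4+34=30 d=32 * → l++
[3,8] -3+34=31 d=31 * → l++
[4,8] 6+34=40 d=22 * → l++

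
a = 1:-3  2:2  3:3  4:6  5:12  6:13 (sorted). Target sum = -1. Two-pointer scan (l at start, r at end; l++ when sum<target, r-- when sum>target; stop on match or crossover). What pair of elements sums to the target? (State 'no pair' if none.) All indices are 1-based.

l=1 r=6: -3+13=10 >-1, r--
l=1 r=5: -3+12=9 >-1, r--
l=1 r=4: -3+6=3 >-1, r--
l=1 r=3: -3+3=0 >-1, r--
l=1 r=2: -3+2=-1, found

(-3, 2)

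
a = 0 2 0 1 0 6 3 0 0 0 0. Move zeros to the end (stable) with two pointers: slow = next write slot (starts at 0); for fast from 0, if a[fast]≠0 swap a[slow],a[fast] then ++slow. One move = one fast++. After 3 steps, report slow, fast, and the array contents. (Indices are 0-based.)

(s=0,f=0) a[fast]=0 → fast++
(s=0,f=1) a[fast]=2≠0 swap→a[0]=2 → slow++,fast++
(s=1,f=2) a[fast]=0 → fast++

slow=1, fast=3, a=[2, 0, 0, 1, 0, 6, 3, 0, 0, 0, 0]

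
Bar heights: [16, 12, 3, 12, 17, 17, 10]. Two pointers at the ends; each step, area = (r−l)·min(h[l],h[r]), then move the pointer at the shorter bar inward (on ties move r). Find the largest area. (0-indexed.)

max area = 80

[0,6] min(16,10)*6=60 best=60 * → r--
[0,5] min(16,17)*5=80 best=80 * → l++
[1,5] min(12,17)*4=48 best=80 → l++
[2,5] min(3,17)*3=9 best=80 → l++
[3,5] min(12,17)*2=24 best=80 → l++
[4,5] min(17,17)*1=17 best=80 → r--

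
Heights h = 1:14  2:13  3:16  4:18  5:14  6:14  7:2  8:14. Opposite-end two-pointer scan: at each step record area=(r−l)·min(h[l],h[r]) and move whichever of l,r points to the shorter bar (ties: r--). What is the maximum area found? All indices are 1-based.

max area = 98

[1,8] min(14,14)*7=98 best=98 * → r--
[1,7] min(14,2)*6=12 best=98 → r--
[1,6] min(14,14)*5=70 best=98 → r--
[1,5] min(14,14)*4=56 best=98 → r--
[1,4] min(14,18)*3=42 best=98 → l++
[2,4] min(13,18)*2=26 best=98 → l++
[3,4] min(16,18)*1=16 best=98 → l++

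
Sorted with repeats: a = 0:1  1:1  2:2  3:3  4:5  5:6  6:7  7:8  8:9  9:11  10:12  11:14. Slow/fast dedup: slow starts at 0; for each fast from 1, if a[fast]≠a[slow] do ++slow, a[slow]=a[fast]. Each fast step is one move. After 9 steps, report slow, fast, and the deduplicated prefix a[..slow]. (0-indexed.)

slow=8, fast=10, prefix=[1, 2, 3, 5, 6, 7, 8, 9, 11]

(s=0,f=1) a[fast]=1=a[slow] dup → fast++
(s=0,f=2) a[fast]=2≠a[slow]=1 write a[1]=2 → slow++,fast++
(s=1,f=3) a[fast]=3≠a[slow]=2 write a[2]=3 → slow++,fast++
(s=2,f=4) a[fast]=5≠a[slow]=3 write a[3]=5 → slow++,fast++
(s=3,f=5) a[fast]=6≠a[slow]=5 write a[4]=6 → slow++,fast++
(s=4,f=6) a[fast]=7≠a[slow]=6 write a[5]=7 → slow++,fast++
(s=5,f=7) a[fast]=8≠a[slow]=7 write a[6]=8 → slow++,fast++
(s=6,f=8) a[fast]=9≠a[slow]=8 write a[7]=9 → slow++,fast++
(s=7,f=9) a[fast]=11≠a[slow]=9 write a[8]=11 → slow++,fast++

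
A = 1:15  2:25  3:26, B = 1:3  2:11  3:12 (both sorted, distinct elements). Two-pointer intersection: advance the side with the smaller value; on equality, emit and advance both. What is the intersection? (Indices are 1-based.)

[i=1,j=1] 15>3 → j++
[i=1,j=2] 15>11 → j++
[i=1,j=3] 15>12 → j++

intersection = []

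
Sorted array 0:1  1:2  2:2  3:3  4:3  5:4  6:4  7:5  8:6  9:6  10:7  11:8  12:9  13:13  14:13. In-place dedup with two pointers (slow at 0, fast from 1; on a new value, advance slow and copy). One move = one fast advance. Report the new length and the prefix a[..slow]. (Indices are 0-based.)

length 10; prefix = [1, 2, 3, 4, 5, 6, 7, 8, 9, 13]

(s=0,f=1) a[fast]=2≠a[slow]=1 write a[1]=2 → slow++,fast++
(s=1,f=2) a[fast]=2=a[slow] dup → fast++
(s=1,f=3) a[fast]=3≠a[slow]=2 write a[2]=3 → slow++,fast++
(s=2,f=4) a[fast]=3=a[slow] dup → fast++
(s=2,f=5) a[fast]=4≠a[slow]=3 write a[3]=4 → slow++,fast++
(s=3,f=6) a[fast]=4=a[slow] dup → fast++
(s=3,f=7) a[fast]=5≠a[slow]=4 write a[4]=5 → slow++,fast++
(s=4,f=8) a[fast]=6≠a[slow]=5 write a[5]=6 → slow++,fast++
(s=5,f=9) a[fast]=6=a[slow] dup → fast++
(s=5,f=10) a[fast]=7≠a[slow]=6 write a[6]=7 → slow++,fast++
(s=6,f=11) a[fast]=8≠a[slow]=7 write a[7]=8 → slow++,fast++
(s=7,f=12) a[fast]=9≠a[slow]=8 write a[8]=9 → slow++,fast++
(s=8,f=13) a[fast]=13≠a[slow]=9 write a[9]=13 → slow++,fast++
(s=9,f=14) a[fast]=13=a[slow] dup → fast++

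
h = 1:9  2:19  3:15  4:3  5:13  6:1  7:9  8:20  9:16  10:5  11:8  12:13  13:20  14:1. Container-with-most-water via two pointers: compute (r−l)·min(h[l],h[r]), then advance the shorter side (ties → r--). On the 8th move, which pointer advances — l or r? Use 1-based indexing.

l=1 r=14: min(9,1)*13=13 best=13 *, r--
l=1 r=13: min(9,20)*12=108 best=108 *, l++
l=2 r=13: min(19,20)*11=209 best=209 *, l++
l=3 r=13: min(15,20)*10=150 best=209, l++
l=4 r=13: min(3,20)*9=27 best=209, l++
l=5 r=13: min(13,20)*8=104 best=209, l++
l=6 r=13: min(1,20)*7=7 best=209, l++
l=7 r=13: min(9,20)*6=54 best=209, l++

l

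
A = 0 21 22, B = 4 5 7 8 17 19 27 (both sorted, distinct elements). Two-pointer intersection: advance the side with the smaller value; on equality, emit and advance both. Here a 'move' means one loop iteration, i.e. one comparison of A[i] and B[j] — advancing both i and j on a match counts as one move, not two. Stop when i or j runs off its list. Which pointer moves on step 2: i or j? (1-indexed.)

i=1 j=1: 0<4, i++
i=2 j=1: 21>4, j++

j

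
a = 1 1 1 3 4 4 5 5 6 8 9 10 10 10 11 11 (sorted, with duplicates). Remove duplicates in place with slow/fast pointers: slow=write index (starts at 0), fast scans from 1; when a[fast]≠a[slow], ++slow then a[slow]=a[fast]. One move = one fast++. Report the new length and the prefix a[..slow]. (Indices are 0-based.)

length 9; prefix = [1, 3, 4, 5, 6, 8, 9, 10, 11]

slow=0 fast=1: a[fast]=1=a[slow] dup, fast++
slow=0 fast=2: a[fast]=1=a[slow] dup, fast++
slow=0 fast=3: a[fast]=3≠a[slow]=1 write a[1]=3, slow++,fast++
slow=1 fast=4: a[fast]=4≠a[slow]=3 write a[2]=4, slow++,fast++
slow=2 fast=5: a[fast]=4=a[slow] dup, fast++
slow=2 fast=6: a[fast]=5≠a[slow]=4 write a[3]=5, slow++,fast++
slow=3 fast=7: a[fast]=5=a[slow] dup, fast++
slow=3 fast=8: a[fast]=6≠a[slow]=5 write a[4]=6, slow++,fast++
slow=4 fast=9: a[fast]=8≠a[slow]=6 write a[5]=8, slow++,fast++
slow=5 fast=10: a[fast]=9≠a[slow]=8 write a[6]=9, slow++,fast++
slow=6 fast=11: a[fast]=10≠a[slow]=9 write a[7]=10, slow++,fast++
slow=7 fast=12: a[fast]=10=a[slow] dup, fast++
slow=7 fast=13: a[fast]=10=a[slow] dup, fast++
slow=7 fast=14: a[fast]=11≠a[slow]=10 write a[8]=11, slow++,fast++
slow=8 fast=15: a[fast]=11=a[slow] dup, fast++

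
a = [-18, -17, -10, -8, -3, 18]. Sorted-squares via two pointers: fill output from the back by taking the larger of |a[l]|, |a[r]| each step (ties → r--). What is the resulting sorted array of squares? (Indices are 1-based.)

[9, 64, 100, 289, 324, 324]

l=1 r=6: |-18|<=|18| out[6]=324, r--
l=1 r=5: |-18|>|-3| out[5]=324, l++
l=2 r=5: |-17|>|-3| out[4]=289, l++
l=3 r=5: |-10|>|-3| out[3]=100, l++
l=4 r=5: |-8|>|-3| out[2]=64, l++
l=5 r=5: |-3|<=|-3| out[1]=9, r--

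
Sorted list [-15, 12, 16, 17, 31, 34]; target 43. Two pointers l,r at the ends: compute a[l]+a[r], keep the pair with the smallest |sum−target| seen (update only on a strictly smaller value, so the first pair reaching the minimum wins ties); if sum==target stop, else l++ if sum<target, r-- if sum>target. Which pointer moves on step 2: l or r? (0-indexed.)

r

[0,5] -15+34=19 d=24 * → l++
[1,5] 12+34=46 d=3 * → r--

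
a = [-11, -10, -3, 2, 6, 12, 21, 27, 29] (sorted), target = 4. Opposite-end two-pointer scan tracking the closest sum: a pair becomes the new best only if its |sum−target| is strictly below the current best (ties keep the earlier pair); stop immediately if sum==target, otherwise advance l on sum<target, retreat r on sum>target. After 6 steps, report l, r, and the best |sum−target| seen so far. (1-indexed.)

l=1 r=9: -11+29=18 d=14 *, r--
l=1 r=8: -11+27=16 d=12 *, r--
l=1 r=7: -11+21=10 d=6 *, r--
l=1 r=6: -11+12=1 d=3 *, l++
l=2 r=6: -10+12=2 d=2 *, l++
l=3 r=6: -3+12=9 d=5, r--

l=3, r=5, best |Δ|=2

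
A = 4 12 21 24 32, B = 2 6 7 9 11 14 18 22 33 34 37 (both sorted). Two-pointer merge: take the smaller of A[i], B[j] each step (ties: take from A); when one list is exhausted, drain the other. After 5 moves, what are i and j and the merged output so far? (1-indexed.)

i=2, j=5, merged so far=[2, 4, 6, 7, 9]

i=1 j=1: A[i]=4>B[j]=2 take 2, j++
i=1 j=2: A[i]=4<=B[j]=6 take 4, i++
i=2 j=2: A[i]=12>B[j]=6 take 6, j++
i=2 j=3: A[i]=12>B[j]=7 take 7, j++
i=2 j=4: A[i]=12>B[j]=9 take 9, j++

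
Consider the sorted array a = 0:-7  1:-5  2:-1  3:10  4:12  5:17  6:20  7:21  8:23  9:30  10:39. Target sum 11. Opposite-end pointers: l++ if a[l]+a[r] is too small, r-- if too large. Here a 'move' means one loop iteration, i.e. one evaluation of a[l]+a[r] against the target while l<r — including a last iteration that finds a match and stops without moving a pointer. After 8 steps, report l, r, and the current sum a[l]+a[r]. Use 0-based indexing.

l=2, r=4, sum=11

[0,10] -7+39=32 >11 → r--
[0,9] -7+30=23 >11 → r--
[0,8] -7+23=16 >11 → r--
[0,7] -7+21=14 >11 → r--
[0,6] -7+20=13 >11 → r--
[0,5] -7+17=10 <11 → l++
[1,5] -5+17=12 >11 → r--
[1,4] -5+12=7 <11 → l++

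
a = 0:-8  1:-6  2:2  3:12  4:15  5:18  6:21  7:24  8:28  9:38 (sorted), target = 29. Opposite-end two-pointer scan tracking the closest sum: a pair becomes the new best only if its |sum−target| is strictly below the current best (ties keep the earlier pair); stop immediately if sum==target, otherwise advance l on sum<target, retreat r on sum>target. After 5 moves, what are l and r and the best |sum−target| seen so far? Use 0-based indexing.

l=3, r=7, best |Δ|=1

l=0 r=9: -8+38=30 d=1 *, r--
l=0 r=8: -8+28=20 d=9, l++
l=1 r=8: -6+28=22 d=7, l++
l=2 r=8: 2+28=30 d=1, r--
l=2 r=7: 2+24=26 d=3, l++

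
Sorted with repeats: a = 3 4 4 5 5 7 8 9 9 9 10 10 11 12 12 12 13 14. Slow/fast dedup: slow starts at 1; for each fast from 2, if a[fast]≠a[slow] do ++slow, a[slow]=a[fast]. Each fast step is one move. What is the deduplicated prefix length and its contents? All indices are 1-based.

slow=1 fast=2: a[fast]=4≠a[slow]=3 write a[2]=4, slow++,fast++
slow=2 fast=3: a[fast]=4=a[slow] dup, fast++
slow=2 fast=4: a[fast]=5≠a[slow]=4 write a[3]=5, slow++,fast++
slow=3 fast=5: a[fast]=5=a[slow] dup, fast++
slow=3 fast=6: a[fast]=7≠a[slow]=5 write a[4]=7, slow++,fast++
slow=4 fast=7: a[fast]=8≠a[slow]=7 write a[5]=8, slow++,fast++
slow=5 fast=8: a[fast]=9≠a[slow]=8 write a[6]=9, slow++,fast++
slow=6 fast=9: a[fast]=9=a[slow] dup, fast++
slow=6 fast=10: a[fast]=9=a[slow] dup, fast++
slow=6 fast=11: a[fast]=10≠a[slow]=9 write a[7]=10, slow++,fast++
slow=7 fast=12: a[fast]=10=a[slow] dup, fast++
slow=7 fast=13: a[fast]=11≠a[slow]=10 write a[8]=11, slow++,fast++
slow=8 fast=14: a[fast]=12≠a[slow]=11 write a[9]=12, slow++,fast++
slow=9 fast=15: a[fast]=12=a[slow] dup, fast++
slow=9 fast=16: a[fast]=12=a[slow] dup, fast++
slow=9 fast=17: a[fast]=13≠a[slow]=12 write a[10]=13, slow++,fast++
slow=10 fast=18: a[fast]=14≠a[slow]=13 write a[11]=14, slow++,fast++

length 11; prefix = [3, 4, 5, 7, 8, 9, 10, 11, 12, 13, 14]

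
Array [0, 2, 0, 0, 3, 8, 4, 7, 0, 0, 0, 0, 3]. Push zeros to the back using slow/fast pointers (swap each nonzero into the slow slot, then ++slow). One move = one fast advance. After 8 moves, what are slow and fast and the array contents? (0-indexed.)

slow=5, fast=8, a=[2, 3, 8, 4, 7, 0, 0, 0, 0, 0, 0, 0, 3]

slow=0 fast=0: a[fast]=0, fast++
slow=0 fast=1: a[fast]=2≠0 swap→a[0]=2, slow++,fast++
slow=1 fast=2: a[fast]=0, fast++
slow=1 fast=3: a[fast]=0, fast++
slow=1 fast=4: a[fast]=3≠0 swap→a[1]=3, slow++,fast++
slow=2 fast=5: a[fast]=8≠0 swap→a[2]=8, slow++,fast++
slow=3 fast=6: a[fast]=4≠0 swap→a[3]=4, slow++,fast++
slow=4 fast=7: a[fast]=7≠0 swap→a[4]=7, slow++,fast++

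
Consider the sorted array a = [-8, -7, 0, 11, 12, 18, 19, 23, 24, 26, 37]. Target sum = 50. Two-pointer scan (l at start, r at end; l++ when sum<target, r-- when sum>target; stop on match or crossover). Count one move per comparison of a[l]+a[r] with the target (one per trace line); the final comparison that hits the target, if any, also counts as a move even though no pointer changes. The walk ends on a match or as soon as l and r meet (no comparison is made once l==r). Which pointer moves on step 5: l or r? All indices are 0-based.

l=0 r=10: -8+37=29 <50, l++
l=1 r=10: -7+37=30 <50, l++
l=2 r=10: 0+37=37 <50, l++
l=3 r=10: 11+37=48 <50, l++
l=4 r=10: 12+37=49 <50, l++

l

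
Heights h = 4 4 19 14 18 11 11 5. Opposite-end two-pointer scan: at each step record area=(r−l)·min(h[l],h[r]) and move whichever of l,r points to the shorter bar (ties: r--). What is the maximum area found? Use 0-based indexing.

max area = 44

l=0 r=7: min(4,5)*7=28 best=28 *, l++
l=1 r=7: min(4,5)*6=24 best=28, l++
l=2 r=7: min(19,5)*5=25 best=28, r--
l=2 r=6: min(19,11)*4=44 best=44 *, r--
l=2 r=5: min(19,11)*3=33 best=44, r--
l=2 r=4: min(19,18)*2=36 best=44, r--
l=2 r=3: min(19,14)*1=14 best=44, r--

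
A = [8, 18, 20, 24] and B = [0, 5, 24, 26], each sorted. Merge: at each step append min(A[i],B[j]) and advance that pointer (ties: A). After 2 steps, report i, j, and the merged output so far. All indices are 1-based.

i=1, j=3, merged so far=[0, 5]

i=1 j=1: A[i]=8>B[j]=0 take 0, j++
i=1 j=2: A[i]=8>B[j]=5 take 5, j++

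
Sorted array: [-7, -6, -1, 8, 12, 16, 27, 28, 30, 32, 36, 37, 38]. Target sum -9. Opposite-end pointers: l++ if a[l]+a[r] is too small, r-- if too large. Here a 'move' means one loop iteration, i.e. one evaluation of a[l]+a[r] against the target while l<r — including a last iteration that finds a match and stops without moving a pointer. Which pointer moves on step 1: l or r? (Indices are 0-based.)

r

[0,12] -7+38=31 >-9 → r--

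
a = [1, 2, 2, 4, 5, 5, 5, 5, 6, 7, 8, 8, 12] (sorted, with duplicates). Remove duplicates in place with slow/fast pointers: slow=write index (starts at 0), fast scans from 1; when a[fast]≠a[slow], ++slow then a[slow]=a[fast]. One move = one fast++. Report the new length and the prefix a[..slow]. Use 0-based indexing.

slow=0 fast=1: a[fast]=2≠a[slow]=1 write a[1]=2, slow++,fast++
slow=1 fast=2: a[fast]=2=a[slow] dup, fast++
slow=1 fast=3: a[fast]=4≠a[slow]=2 write a[2]=4, slow++,fast++
slow=2 fast=4: a[fast]=5≠a[slow]=4 write a[3]=5, slow++,fast++
slow=3 fast=5: a[fast]=5=a[slow] dup, fast++
slow=3 fast=6: a[fast]=5=a[slow] dup, fast++
slow=3 fast=7: a[fast]=5=a[slow] dup, fast++
slow=3 fast=8: a[fast]=6≠a[slow]=5 write a[4]=6, slow++,fast++
slow=4 fast=9: a[fast]=7≠a[slow]=6 write a[5]=7, slow++,fast++
slow=5 fast=10: a[fast]=8≠a[slow]=7 write a[6]=8, slow++,fast++
slow=6 fast=11: a[fast]=8=a[slow] dup, fast++
slow=6 fast=12: a[fast]=12≠a[slow]=8 write a[7]=12, slow++,fast++

length 8; prefix = [1, 2, 4, 5, 6, 7, 8, 12]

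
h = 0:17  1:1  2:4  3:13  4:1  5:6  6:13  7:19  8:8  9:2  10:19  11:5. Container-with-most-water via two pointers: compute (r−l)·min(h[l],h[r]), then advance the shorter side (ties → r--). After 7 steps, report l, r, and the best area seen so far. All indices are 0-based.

l=6, r=10, best area=170

l=0 r=11: min(17,5)*11=55 best=55 *, r--
l=0 r=10: min(17,19)*10=170 best=170 *, l++
l=1 r=10: min(1,19)*9=9 best=170, l++
l=2 r=10: min(4,19)*8=32 best=170, l++
l=3 r=10: min(13,19)*7=91 best=170, l++
l=4 r=10: min(1,19)*6=6 best=170, l++
l=5 r=10: min(6,19)*5=30 best=170, l++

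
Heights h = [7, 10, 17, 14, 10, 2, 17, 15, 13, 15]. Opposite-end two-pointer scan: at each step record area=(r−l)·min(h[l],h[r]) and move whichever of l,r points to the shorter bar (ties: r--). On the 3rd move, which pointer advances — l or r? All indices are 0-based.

l=0 r=9: min(7,15)*9=63 best=63 *, l++
l=1 r=9: min(10,15)*8=80 best=80 *, l++
l=2 r=9: min(17,15)*7=105 best=105 *, r--

r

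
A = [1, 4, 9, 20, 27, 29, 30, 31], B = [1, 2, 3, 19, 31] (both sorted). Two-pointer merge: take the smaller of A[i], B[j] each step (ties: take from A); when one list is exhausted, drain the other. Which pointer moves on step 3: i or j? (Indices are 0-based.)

j

i=0 j=0: A[i]=1<=B[j]=1 take 1, i++
i=1 j=0: A[i]=4>B[j]=1 take 1, j++
i=1 j=1: A[i]=4>B[j]=2 take 2, j++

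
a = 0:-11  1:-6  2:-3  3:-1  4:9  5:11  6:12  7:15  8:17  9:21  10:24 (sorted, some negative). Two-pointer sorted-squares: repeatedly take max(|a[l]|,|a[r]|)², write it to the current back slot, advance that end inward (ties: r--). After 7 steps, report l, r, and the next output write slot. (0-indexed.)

l=1, r=4, next write slot=3

[0,10] |-11|<=|24| out[10]=576 → r--
[0,9] |-11|<=|21| out[9]=441 → r--
[0,8] |-11|<=|17| out[8]=289 → r--
[0,7] |-11|<=|15| out[7]=225 → r--
[0,6] |-11|<=|12| out[6]=144 → r--
[0,5] |-11|<=|11| out[5]=121 → r--
[0,4] |-11|>|9| out[4]=121 → l++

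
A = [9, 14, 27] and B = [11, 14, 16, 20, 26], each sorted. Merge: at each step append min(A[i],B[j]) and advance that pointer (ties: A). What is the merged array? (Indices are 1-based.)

i=1 j=1: A[i]=9<=B[j]=11 take 9, i++
i=2 j=1: A[i]=14>B[j]=11 take 11, j++
i=2 j=2: A[i]=14<=B[j]=14 take 14, i++
i=3 j=2: A[i]=27>B[j]=14 take 14, j++
i=3 j=3: A[i]=27>B[j]=16 take 16, j++
i=3 j=4: A[i]=27>B[j]=20 take 20, j++
i=3 j=5: A[i]=27>B[j]=26 take 26, j++
i=3 j=6: B done, take A[i]=27, i++

[9, 11, 14, 14, 16, 20, 26, 27]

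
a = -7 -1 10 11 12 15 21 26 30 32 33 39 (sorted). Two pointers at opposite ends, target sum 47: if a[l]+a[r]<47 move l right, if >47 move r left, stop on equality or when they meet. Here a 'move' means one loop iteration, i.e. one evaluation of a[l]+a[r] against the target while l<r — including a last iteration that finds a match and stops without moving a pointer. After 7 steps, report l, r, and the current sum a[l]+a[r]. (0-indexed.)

l=5, r=9, sum=47

l=0 r=11: -7+39=32 <47, l++
l=1 r=11: -1+39=38 <47, l++
l=2 r=11: 10+39=49 >47, r--
l=2 r=10: 10+33=43 <47, l++
l=3 r=10: 11+33=44 <47, l++
l=4 r=10: 12+33=45 <47, l++
l=5 r=10: 15+33=48 >47, r--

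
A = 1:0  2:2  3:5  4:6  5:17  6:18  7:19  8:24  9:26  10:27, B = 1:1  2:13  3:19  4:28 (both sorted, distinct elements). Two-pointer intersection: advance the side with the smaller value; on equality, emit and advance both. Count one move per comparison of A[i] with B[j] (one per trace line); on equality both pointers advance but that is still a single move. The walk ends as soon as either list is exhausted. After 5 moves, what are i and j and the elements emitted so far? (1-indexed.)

i=5, j=2, emitted=[]

i=1 j=1: 0<1, i++
i=2 j=1: 2>1, j++
i=2 j=2: 2<13, i++
i=3 j=2: 5<13, i++
i=4 j=2: 6<13, i++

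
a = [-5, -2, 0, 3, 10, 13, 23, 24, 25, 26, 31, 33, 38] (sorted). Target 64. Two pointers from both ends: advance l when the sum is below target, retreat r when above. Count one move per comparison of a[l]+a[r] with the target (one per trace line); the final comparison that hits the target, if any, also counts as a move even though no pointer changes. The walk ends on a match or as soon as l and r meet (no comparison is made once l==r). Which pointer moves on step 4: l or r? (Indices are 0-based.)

l

l=0 r=12: -5+38=33 <64, l++
l=1 r=12: -2+38=36 <64, l++
l=2 r=12: 0+38=38 <64, l++
l=3 r=12: 3+38=41 <64, l++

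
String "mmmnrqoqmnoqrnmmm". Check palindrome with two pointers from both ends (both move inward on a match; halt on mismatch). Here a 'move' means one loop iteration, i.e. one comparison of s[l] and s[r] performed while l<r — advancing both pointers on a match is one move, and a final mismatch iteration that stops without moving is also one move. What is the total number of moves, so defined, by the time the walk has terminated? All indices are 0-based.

8 moves

[0,16] 'm'=='m' → l++,r--
[1,15] 'm'=='m' → l++,r--
[2,14] 'm'=='m' → l++,r--
[3,13] 'n'=='n' → l++,r--
[4,12] 'r'=='r' → l++,r--
[5,11] 'q'=='q' → l++,r--
[6,10] 'o'=='o' → l++,r--
[7,9] 'q'!='n' → stop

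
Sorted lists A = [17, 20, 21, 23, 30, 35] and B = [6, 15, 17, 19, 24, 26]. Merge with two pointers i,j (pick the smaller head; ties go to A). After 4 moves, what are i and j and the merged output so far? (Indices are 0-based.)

[i=0,j=0] A[i]=17>B[j]=6 take 6 → j++
[i=0,j=1] A[i]=17>B[j]=15 take 15 → j++
[i=0,j=2] A[i]=17<=B[j]=17 take 17 → i++
[i=1,j=2] A[i]=20>B[j]=17 take 17 → j++

i=1, j=3, merged so far=[6, 15, 17, 17]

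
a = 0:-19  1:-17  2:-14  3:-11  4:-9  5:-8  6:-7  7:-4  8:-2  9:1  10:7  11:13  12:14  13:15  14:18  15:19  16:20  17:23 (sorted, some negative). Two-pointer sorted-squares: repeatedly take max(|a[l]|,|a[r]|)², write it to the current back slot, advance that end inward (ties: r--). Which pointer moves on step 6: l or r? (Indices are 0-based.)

l=0 r=17: |-19|<=|23| out[17]=529, r--
l=0 r=16: |-19|<=|20| out[16]=400, r--
l=0 r=15: |-19|<=|19| out[15]=361, r--
l=0 r=14: |-19|>|18| out[14]=361, l++
l=1 r=14: |-17|<=|18| out[13]=324, r--
l=1 r=13: |-17|>|15| out[12]=289, l++

l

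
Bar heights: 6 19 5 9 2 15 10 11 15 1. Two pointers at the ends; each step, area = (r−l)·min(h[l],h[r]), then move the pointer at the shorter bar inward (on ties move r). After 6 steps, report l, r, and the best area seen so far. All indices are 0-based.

l=0 r=9: min(6,1)*9=9 best=9 *, r--
l=0 r=8: min(6,15)*8=48 best=48 *, l++
l=1 r=8: min(19,15)*7=105 best=105 *, r--
l=1 r=7: min(19,11)*6=66 best=105, r--
l=1 r=6: min(19,10)*5=50 best=105, r--
l=1 r=5: min(19,15)*4=60 best=105, r--

l=1, r=4, best area=105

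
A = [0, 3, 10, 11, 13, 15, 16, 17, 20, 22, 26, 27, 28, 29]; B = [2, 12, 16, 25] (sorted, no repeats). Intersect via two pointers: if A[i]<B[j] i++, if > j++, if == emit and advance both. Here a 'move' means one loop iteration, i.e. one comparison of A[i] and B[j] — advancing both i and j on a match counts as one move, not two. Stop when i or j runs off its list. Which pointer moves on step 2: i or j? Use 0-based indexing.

j

[i=0,j=0] 0<2 → i++
[i=1,j=0] 3>2 → j++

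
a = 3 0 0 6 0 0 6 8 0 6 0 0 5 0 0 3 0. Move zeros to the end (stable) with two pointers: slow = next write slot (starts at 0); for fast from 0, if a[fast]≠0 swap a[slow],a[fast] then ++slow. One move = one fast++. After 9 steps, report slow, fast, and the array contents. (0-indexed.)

(s=0,f=0) a[fast]=3≠0 swap→a[0]=3 → slow++,fast++
(s=1,f=1) a[fast]=0 → fast++
(s=1,f=2) a[fast]=0 → fast++
(s=1,f=3) a[fast]=6≠0 swap→a[1]=6 → slow++,fast++
(s=2,f=4) a[fast]=0 → fast++
(s=2,f=5) a[fast]=0 → fast++
(s=2,f=6) a[fast]=6≠0 swap→a[2]=6 → slow++,fast++
(s=3,f=7) a[fast]=8≠0 swap→a[3]=8 → slow++,fast++
(s=4,f=8) a[fast]=0 → fast++

slow=4, fast=9, a=[3, 6, 6, 8, 0, 0, 0, 0, 0, 6, 0, 0, 5, 0, 0, 3, 0]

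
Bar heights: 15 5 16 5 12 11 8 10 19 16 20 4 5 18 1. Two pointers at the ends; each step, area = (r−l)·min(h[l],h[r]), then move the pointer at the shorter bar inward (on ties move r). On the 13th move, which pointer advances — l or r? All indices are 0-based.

l=0 r=14: min(15,1)*14=14 best=14 *, r--
l=0 r=13: min(15,18)*13=195 best=195 *, l++
l=1 r=13: min(5,18)*12=60 best=195, l++
l=2 r=13: min(16,18)*11=176 best=195, l++
l=3 r=13: min(5,18)*10=50 best=195, l++
l=4 r=13: min(12,18)*9=108 best=195, l++
l=5 r=13: min(11,18)*8=88 best=195, l++
l=6 r=13: min(8,18)*7=56 best=195, l++
l=7 r=13: min(10,18)*6=60 best=195, l++
l=8 r=13: min(19,18)*5=90 best=195, r--
l=8 r=12: min(19,5)*4=20 best=195, r--
l=8 r=11: min(19,4)*3=12 best=195, r--
l=8 r=10: min(19,20)*2=38 best=195, l++

l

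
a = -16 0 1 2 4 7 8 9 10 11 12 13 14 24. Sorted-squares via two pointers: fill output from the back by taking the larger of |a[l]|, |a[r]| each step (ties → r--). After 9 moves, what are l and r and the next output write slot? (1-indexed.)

[1,14] |-16|<=|24| out[14]=576 → r--
[1,13] |-16|>|14| out[13]=256 → l++
[2,13] |0|<=|14| out[12]=196 → r--
[2,12] |0|<=|13| out[11]=169 → r--
[2,11] |0|<=|12| out[10]=144 → r--
[2,10] |0|<=|11| out[9]=121 → r--
[2,9] |0|<=|10| out[8]=100 → r--
[2,8] |0|<=|9| out[7]=81 → r--
[2,7] |0|<=|8| out[6]=64 → r--

l=2, r=6, next write slot=5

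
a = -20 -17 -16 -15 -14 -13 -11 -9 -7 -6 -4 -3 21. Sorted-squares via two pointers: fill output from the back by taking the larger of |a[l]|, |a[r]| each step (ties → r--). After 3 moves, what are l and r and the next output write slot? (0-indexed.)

l=2, r=11, next write slot=9

[0,12] |-20|<=|21| out[12]=441 → r--
[0,11] |-20|>|-3| out[11]=400 → l++
[1,11] |-17|>|-3| out[10]=289 → l++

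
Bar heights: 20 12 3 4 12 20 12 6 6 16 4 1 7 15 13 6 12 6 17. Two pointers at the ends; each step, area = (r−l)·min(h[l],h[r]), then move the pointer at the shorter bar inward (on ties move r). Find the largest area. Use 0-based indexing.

max area = 306

[0,18] min(20,17)*18=306 best=306 * → r--
[0,17] min(20,6)*17=102 best=306 → r--
[0,16] min(20,12)*16=192 best=306 → r--
[0,15] min(20,6)*15=90 best=306 → r--
[0,14] min(20,13)*14=182 best=306 → r--
[0,13] min(20,15)*13=195 best=306 → r--
[0,12] min(20,7)*12=84 best=306 → r--
[0,11] min(20,1)*11=11 best=306 → r--
[0,10] min(20,4)*10=40 best=306 → r--
[0,9] min(20,16)*9=144 best=306 → r--
[0,8] min(20,6)*8=48 best=306 → r--
[0,7] min(20,6)*7=42 best=306 → r--
[0,6] min(20,12)*6=72 best=306 → r--
[0,5] min(20,20)*5=100 best=306 → r--
[0,4] min(20,12)*4=48 best=306 → r--
[0,3] min(20,4)*3=12 best=306 → r--
[0,2] min(20,3)*2=6 best=306 → r--
[0,1] min(20,12)*1=12 best=306 → r--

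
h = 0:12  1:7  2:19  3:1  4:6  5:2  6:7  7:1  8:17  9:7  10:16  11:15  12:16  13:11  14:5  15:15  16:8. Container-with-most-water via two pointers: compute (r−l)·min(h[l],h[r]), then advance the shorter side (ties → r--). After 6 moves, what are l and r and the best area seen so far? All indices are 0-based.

[0,16] min(12,8)*16=128 best=128 * → r--
[0,15] min(12,15)*15=180 best=180 * → l++
[1,15] min(7,15)*14=98 best=180 → l++
[2,15] min(19,15)*13=195 best=195 * → r--
[2,14] min(19,5)*12=60 best=195 → r--
[2,13] min(19,11)*11=121 best=195 → r--

l=2, r=12, best area=195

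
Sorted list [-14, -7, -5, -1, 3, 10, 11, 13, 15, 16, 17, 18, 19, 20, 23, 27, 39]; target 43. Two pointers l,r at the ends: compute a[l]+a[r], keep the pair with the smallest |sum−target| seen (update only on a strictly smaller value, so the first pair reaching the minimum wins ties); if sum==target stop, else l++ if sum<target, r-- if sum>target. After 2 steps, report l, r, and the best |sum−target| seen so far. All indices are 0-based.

l=2, r=16, best |Δ|=11

l=0 r=16: -14+39=25 d=18 *, l++
l=1 r=16: -7+39=32 d=11 *, l++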